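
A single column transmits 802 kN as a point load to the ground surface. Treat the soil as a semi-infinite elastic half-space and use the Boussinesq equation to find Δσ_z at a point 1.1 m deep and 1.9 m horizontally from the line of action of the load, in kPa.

Δσ_z ≈ 9.99 kPa

Boussinesq vertical stress below a point load on an elastic half-space:
Δσ_z = 3P/(2πz²) · [1 + (r/z)²]^(−5/2)
r/z = 1.9/1.1 = 1.7273; [1+(r/z)²]^(−5/2) = 0.031575.
Δσ_z = 3×802/(2π×1.1²) × 0.031575 = 316.47 × 0.031575 = 9.993 kPa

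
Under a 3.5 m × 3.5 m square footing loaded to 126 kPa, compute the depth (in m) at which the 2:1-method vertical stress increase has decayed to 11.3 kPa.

2:1 spreading — at depth z the loaded area has grown by z in each plan dimension:
qB²/(B+z)² = Δσ_z ⇒ z = B(√(q/Δσ_z) − 1) = 3.5×(√(126/11.3) − 1) = 8.187 m

z ≈ 8.19 m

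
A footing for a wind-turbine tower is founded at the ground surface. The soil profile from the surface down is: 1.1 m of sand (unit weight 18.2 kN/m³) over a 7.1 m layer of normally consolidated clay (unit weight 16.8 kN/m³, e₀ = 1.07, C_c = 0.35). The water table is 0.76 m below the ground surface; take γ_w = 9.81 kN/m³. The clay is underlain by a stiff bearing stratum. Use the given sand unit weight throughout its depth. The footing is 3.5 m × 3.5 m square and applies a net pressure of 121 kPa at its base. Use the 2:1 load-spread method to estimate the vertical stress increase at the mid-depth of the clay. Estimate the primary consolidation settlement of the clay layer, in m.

S_c ≈ 0.224 m

Mid-depth of clay below the ground surface: z = 1.1 + 7.1/2 = 4.65 m.
Total vertical stress at mid-clay: σ_v = 18.2×1.1 + 16.8×3.55 = 79.66 kPa.
Pore pressure: u = 9.81×(4.65 − 0.76) = 38.161 kPa.
Initial effective stress: σ'_0 = σ_v − u = 79.66 − 38.161 = 41.499 kPa.
Stress increase at mid-clay by the 2:1 spreading method:
Δσ = qBL/((B+z)(L+z)) = 121×3.5×3.5/((3.5+4.65)(3.5+4.65)) = 22.315 kPa
Final effective stress: σ'_f = σ'_0 + Δσ = 41.499 + 22.315 = 63.814 kPa.
Normally consolidated clay, so the full stress increment lies on the virgin compression line:
S_c = C_c·H/(1+e₀)·log₁₀(σ'_f/σ'_0) = 0.35×7.1/(1+1.07)×log₁₀(63.814/41.499)
    = 1.2005 × 0.18688 = 0.2243 m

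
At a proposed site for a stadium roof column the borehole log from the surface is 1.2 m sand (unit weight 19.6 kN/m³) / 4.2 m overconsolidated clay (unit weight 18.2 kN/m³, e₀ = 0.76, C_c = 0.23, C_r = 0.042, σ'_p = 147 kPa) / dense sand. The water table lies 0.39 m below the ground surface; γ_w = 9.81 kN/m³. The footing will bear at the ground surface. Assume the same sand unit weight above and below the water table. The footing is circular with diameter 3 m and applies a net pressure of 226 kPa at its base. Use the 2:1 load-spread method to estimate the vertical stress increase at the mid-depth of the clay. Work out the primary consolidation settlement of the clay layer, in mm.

S_c ≈ 40.6 mm

Mid-depth of clay below the ground surface: z = 1.2 + 4.2/2 = 3.3 m.
Total vertical stress at mid-clay: σ_v = 19.6×1.2 + 18.2×2.1 = 61.74 kPa.
Pore pressure: u = 9.81×(3.3 − 0.39) = 28.547 kPa.
Initial effective stress: σ'_0 = σ_v − u = 61.74 − 28.547 = 33.193 kPa.
Stress increase at mid-clay by the 2:1 spreading method:
Δσ ≈ qD²/(D+z)² = 226×3²/(3+3.3)² = 51.247 kPa
Final effective stress: σ'_f = 33.193 + 51.247 = 84.44 kPa.
σ'_f = 84.44 ≤ σ'_p = 147 kPa, so the clay remains overconsolidated and only the recompression index applies:
S_c = C_r·H/(1+e₀)·log₁₀(σ'_f/σ'_0) = 0.042×4.2/1.76×log₁₀(84.44/33.193)
    = 0.10023 × 0.4055 = 0.04064 m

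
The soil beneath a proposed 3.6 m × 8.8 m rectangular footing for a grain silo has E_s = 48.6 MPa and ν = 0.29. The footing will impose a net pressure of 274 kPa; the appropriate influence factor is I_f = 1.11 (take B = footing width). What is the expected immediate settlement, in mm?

Immediate (elastic) settlement: S_e = q·B·(1−ν²)/E_s · I_f.
E_s = 48.6 MPa = 48600 kPa.
S_e = 274 × 3.6 × (1 − 0.29²) / 48600 × 1.11
    = 274 × 3.6 × 0.9159 / 48600 × 1.11
    = 0.02063 m = 20.63 mm

S_e ≈ 20.6 mm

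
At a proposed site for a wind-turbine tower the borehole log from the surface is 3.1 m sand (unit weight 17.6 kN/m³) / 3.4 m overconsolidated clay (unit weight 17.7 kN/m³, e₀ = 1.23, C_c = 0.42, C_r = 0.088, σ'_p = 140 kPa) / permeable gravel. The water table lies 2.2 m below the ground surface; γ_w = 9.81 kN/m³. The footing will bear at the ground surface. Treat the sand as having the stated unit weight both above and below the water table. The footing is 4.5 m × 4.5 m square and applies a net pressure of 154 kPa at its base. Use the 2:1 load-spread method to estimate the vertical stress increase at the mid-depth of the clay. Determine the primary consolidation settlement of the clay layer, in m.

S_c ≈ 0.0277 m

Mid-depth of clay below the ground surface: z = 3.1 + 3.4/2 = 4.8 m.
Total vertical stress at mid-clay: σ_v = 17.6×3.1 + 17.7×1.7 = 84.65 kPa.
Pore pressure: u = 9.81×(4.8 − 2.2) = 25.506 kPa.
Initial effective stress: σ'_0 = σ_v − u = 84.65 − 25.506 = 59.144 kPa.
Stress increase at mid-clay by the 2:1 spreading method:
Δσ = qBL/((B+z)(L+z)) = 154×4.5×4.5/((4.5+4.8)(4.5+4.8)) = 36.056 kPa
Final effective stress: σ'_f = 59.144 + 36.056 = 95.2 kPa.
σ'_f = 95.2 ≤ σ'_p = 140 kPa, so the clay remains overconsolidated and only the recompression index applies:
S_c = C_r·H/(1+e₀)·log₁₀(σ'_f/σ'_0) = 0.088×3.4/2.23×log₁₀(95.2/59.144)
    = 0.13417 × 0.20673 = 0.02774 m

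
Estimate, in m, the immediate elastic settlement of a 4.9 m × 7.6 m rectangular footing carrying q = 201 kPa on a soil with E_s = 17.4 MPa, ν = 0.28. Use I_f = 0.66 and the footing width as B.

Immediate (elastic) settlement: S_e = q·B·(1−ν²)/E_s · I_f.
E_s = 17.4 MPa = 17400 kPa.
S_e = 201 × 4.9 × (1 − 0.28²) / 17400 × 0.66
    = 201 × 4.9 × 0.9216 / 17400 × 0.66
    = 0.03443 m

S_e ≈ 0.0344 m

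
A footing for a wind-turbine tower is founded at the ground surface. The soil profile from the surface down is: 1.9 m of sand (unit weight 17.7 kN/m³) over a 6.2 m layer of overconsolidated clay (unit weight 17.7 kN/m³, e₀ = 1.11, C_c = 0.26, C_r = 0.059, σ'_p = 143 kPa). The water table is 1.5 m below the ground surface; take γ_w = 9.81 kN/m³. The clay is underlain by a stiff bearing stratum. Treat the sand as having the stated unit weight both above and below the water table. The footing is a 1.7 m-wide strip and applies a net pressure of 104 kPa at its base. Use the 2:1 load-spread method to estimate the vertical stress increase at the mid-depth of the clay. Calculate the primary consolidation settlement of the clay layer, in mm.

S_c ≈ 29.9 mm

Mid-depth of clay below the ground surface: z = 1.9 + 6.2/2 = 5 m.
Total vertical stress at mid-clay: σ_v = 17.7×1.9 + 17.7×3.1 = 88.5 kPa.
Pore pressure: u = 9.81×(5 − 1.5) = 34.335 kPa.
Initial effective stress: σ'_0 = σ_v − u = 88.5 − 34.335 = 54.165 kPa.
Stress increase at mid-clay by the 2:1 spreading method:
Δσ = qB/(B+z) = 104×1.7/(1.7+5) = 26.388 kPa
Final effective stress: σ'_f = 54.165 + 26.388 = 80.553 kPa.
σ'_f = 80.553 ≤ σ'_p = 143 kPa, so the clay remains overconsolidated and only the recompression index applies:
S_c = C_r·H/(1+e₀)·log₁₀(σ'_f/σ'_0) = 0.059×6.2/2.11×log₁₀(80.553/54.165)
    = 0.17337 × 0.17236 = 0.02988 m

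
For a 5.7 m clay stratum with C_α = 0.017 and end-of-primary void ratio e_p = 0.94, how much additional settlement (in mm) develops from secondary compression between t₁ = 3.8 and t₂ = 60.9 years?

S_s ≈ 60.2 mm

Secondary compression: S_s = C_α·H/(1+e_p)·log₁₀(t₂/t₁)
S_s = 0.017×5.7/(1+0.94)×log₁₀(60.9/3.8)
    = 0.04995 × 1.205 = 0.06018 m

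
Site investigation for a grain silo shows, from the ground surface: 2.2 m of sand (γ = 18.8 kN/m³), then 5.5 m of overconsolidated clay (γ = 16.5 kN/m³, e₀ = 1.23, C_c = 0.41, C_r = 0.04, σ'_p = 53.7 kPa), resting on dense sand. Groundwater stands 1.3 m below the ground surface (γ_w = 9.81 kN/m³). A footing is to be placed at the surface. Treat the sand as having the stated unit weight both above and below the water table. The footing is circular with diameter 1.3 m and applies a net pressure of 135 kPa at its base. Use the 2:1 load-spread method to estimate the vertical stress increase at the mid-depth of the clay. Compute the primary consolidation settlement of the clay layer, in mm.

Mid-depth of clay below the ground surface: z = 2.2 + 5.5/2 = 4.95 m.
Total vertical stress at mid-clay: σ_v = 18.8×2.2 + 16.5×2.75 = 86.735 kPa.
Pore pressure: u = 9.81×(4.95 − 1.3) = 35.806 kPa.
Initial effective stress: σ'_0 = σ_v − u = 86.735 − 35.806 = 50.929 kPa.
Stress increase at mid-clay by the 2:1 spreading method:
Δσ ≈ qD²/(D+z)² = 135×1.3²/(1.3+4.95)² = 5.8406 kPa
Final effective stress: σ'_f = 50.929 + 5.8406 = 56.77 kPa.
σ'_f = 56.77 > σ'_p = 53.7 kPa, so the stress path crosses the preconsolidation pressure — recompression up to σ'_p, then virgin compression beyond:
S_c = H/(1+e₀)·[C_r·log₁₀(σ'_p/σ'_0) + C_c·log₁₀(σ'_f/σ'_p)]
    = 5.5/2.23 × [0.04×log₁₀(53.7/50.929) + 0.41×log₁₀(56.77/53.7)]
    = 2.4664 × [0.00092037 + 0.0098993] = 0.02669 m

S_c ≈ 26.7 mm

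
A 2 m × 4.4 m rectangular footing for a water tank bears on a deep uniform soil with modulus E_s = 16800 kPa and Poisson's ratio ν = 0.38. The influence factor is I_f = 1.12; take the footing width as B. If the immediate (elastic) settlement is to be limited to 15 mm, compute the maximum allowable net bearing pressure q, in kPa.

S_e = q·B·(1−ν²)/E_s · I_f  ⇒  q = S_e·E_s / (B·(1−ν²)·I_f).
q = 0.015 × 16800 / (2 × 0.8556 × 1.12) = 131.5 kPa

q ≈ 131 kPa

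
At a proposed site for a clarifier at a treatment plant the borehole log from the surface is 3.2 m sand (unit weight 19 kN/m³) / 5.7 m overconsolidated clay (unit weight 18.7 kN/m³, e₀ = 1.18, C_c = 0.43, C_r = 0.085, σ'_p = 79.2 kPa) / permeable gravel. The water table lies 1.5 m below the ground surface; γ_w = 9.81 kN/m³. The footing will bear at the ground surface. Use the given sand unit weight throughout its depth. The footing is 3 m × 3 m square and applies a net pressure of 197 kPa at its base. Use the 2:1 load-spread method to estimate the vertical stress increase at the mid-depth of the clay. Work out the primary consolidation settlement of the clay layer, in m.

Mid-depth of clay below the ground surface: z = 3.2 + 5.7/2 = 6.05 m.
Total vertical stress at mid-clay: σ_v = 19×3.2 + 18.7×2.85 = 114.09 kPa.
Pore pressure: u = 9.81×(6.05 − 1.5) = 44.636 kPa.
Initial effective stress: σ'_0 = σ_v − u = 114.09 − 44.636 = 69.454 kPa.
Stress increase at mid-clay by the 2:1 spreading method:
Δσ = qBL/((B+z)(L+z)) = 197×3×3/((3+6.05)(3+6.05)) = 21.648 kPa
Final effective stress: σ'_f = 69.454 + 21.648 = 91.102 kPa.
σ'_f = 91.102 > σ'_p = 79.2 kPa, so the stress path crosses the preconsolidation pressure — recompression up to σ'_p, then virgin compression beyond:
S_c = H/(1+e₀)·[C_r·log₁₀(σ'_p/σ'_0) + C_c·log₁₀(σ'_f/σ'_p)]
    = 5.7/2.18 × [0.085×log₁₀(79.2/69.454) + 0.43×log₁₀(91.102/79.2)]
    = 2.6147 × [0.0048474 + 0.026145] = 0.08104 m

S_c ≈ 0.081 m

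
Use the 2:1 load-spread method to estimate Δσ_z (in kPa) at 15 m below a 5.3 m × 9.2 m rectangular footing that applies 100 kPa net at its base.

Δσ_z ≈ 9.93 kPa

By the 2:1 method the load spreads at 1 horizontal : 2 vertical, so at depth z the loaded area has grown by z in each plan dimension:
Δσ = qBL/((B+z)(L+z)) = 100×5.3×9.2/((5.3+15)(9.2+15)) = 9.9255 kPa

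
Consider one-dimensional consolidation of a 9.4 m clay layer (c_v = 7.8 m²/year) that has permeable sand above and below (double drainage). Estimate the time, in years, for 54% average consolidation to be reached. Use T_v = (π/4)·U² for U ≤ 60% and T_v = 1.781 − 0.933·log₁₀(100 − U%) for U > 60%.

Drainage path length: H_d = H/2 = 4.7 m (double drainage).
U ≤ 60%: T_v = (π/4)·U² = (π/4)×0.54² = 0.22902.
t = T_v·H_d²/c_v = 0.22902×4.7²/7.8 = 0.6486 years.

t ≈ 0.649 years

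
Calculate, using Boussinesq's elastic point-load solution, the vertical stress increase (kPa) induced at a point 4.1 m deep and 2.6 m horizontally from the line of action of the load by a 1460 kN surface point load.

Boussinesq vertical stress below a point load on an elastic half-space:
Δσ_z = 3P/(2πz²) · [1 + (r/z)²]^(−5/2)
r/z = 2.6/4.1 = 0.63415; [1+(r/z)²]^(−5/2) = 0.42956.
Δσ_z = 3×1460/(2π×4.1²) × 0.42956 = 41.469 × 0.42956 = 17.81 kPa

Δσ_z ≈ 17.8 kPa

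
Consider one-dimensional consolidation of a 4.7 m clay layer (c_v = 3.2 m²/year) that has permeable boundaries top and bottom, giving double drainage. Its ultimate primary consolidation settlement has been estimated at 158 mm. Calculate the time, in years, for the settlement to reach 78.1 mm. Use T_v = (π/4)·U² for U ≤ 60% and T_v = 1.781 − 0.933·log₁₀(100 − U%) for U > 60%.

t ≈ 0.331 years

Drainage path length: H_d = H/2 = 2.35 m (double drainage).
U = S(t)/S_ult = 78.1/158 = 0.4943.
U ≤ 60%: T_v = (π/4)·U² = (π/4)×0.4943² = 0.1919.
t = T_v·H_d²/c_v = 0.1919×2.35²/3.2 = 0.3312 years.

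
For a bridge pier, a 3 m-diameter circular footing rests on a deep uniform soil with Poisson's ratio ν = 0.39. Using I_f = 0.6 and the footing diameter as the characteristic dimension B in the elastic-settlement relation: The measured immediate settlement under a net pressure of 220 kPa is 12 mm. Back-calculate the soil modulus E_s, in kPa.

E_s ≈ 28000 kPa

S_e = q·B·(1−ν²)/E_s · I_f  ⇒  E_s = q·B·(1−ν²)·I_f / S_e.
E_s = 220 × 3 × 0.8479 × 0.6 / 0.012 = 27980 kPa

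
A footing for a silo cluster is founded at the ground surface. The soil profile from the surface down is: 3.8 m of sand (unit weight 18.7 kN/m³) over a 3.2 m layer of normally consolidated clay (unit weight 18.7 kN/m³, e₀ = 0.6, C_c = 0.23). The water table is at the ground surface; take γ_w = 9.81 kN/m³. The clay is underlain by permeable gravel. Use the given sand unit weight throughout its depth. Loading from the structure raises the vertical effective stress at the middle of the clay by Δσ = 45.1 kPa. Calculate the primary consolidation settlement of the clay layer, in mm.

S_c ≈ 132 mm

Mid-depth of clay below the ground surface: z = 3.8 + 3.2/2 = 5.4 m.
Total vertical stress at mid-clay: σ_v = 18.7×3.8 + 18.7×1.6 = 100.98 kPa.
Pore pressure: u = 9.81×(5.4 − 0) = 52.974 kPa.
Initial effective stress: σ'_0 = σ_v − u = 100.98 − 52.974 = 48.006 kPa.
Final effective stress: σ'_f = σ'_0 + Δσ = 48.006 + 45.1 = 93.106 kPa.
Normally consolidated clay, so the full stress increment lies on the virgin compression line:
S_c = C_c·H/(1+e₀)·log₁₀(σ'_f/σ'_0) = 0.23×3.2/(1+0.6)×log₁₀(93.106/48.006)
    = 0.46 × 0.28768 = 0.1323 m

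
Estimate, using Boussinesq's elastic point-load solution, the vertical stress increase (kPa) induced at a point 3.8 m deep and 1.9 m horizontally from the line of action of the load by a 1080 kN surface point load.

Boussinesq vertical stress below a point load on an elastic half-space:
Δσ_z = 3P/(2πz²) · [1 + (r/z)²]^(−5/2)
r/z = 1.9/3.8 = 0.5; [1+(r/z)²]^(−5/2) = 0.57243.
Δσ_z = 3×1080/(2π×3.8²) × 0.57243 = 35.711 × 0.57243 = 20.44 kPa

Δσ_z ≈ 20.4 kPa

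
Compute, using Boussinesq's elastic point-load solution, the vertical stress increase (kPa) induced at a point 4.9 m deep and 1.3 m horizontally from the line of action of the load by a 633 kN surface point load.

Boussinesq vertical stress below a point load on an elastic half-space:
Δσ_z = 3P/(2πz²) · [1 + (r/z)²]^(−5/2)
r/z = 1.3/4.9 = 0.26531; [1+(r/z)²]^(−5/2) = 0.84362.
Δσ_z = 3×633/(2π×4.9²) × 0.84362 = 12.588 × 0.84362 = 10.62 kPa

Δσ_z ≈ 10.6 kPa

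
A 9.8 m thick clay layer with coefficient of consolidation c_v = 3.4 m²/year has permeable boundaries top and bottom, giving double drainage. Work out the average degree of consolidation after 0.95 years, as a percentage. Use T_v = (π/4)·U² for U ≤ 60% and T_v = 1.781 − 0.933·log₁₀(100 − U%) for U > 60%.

Drainage path length: H_d = H/2 = 4.9 m (double drainage).
T_v = c_v·t/H_d² = 3.4×0.95/4.9² = 0.13453.
T_v = 0.13453 corresponds to the U ≤ 60% branch:
U = √(4T_v/π) = 0.4139

U ≈ 41.4 %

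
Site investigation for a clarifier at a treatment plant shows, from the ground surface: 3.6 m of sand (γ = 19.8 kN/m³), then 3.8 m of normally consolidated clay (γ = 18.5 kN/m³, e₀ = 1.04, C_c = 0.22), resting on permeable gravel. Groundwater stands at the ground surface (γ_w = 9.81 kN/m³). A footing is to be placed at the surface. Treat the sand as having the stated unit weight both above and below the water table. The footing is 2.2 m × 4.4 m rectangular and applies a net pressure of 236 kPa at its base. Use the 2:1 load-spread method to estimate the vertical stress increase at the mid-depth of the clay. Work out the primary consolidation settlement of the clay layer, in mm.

S_c ≈ 80.4 mm

Mid-depth of clay below the ground surface: z = 3.6 + 3.8/2 = 5.5 m.
Total vertical stress at mid-clay: σ_v = 19.8×3.6 + 18.5×1.9 = 106.43 kPa.
Pore pressure: u = 9.81×(5.5 − 0) = 53.955 kPa.
Initial effective stress: σ'_0 = σ_v − u = 106.43 − 53.955 = 52.475 kPa.
Stress increase at mid-clay by the 2:1 spreading method:
Δσ = qBL/((B+z)(L+z)) = 236×2.2×4.4/((2.2+5.5)(4.4+5.5)) = 29.968 kPa
Final effective stress: σ'_f = σ'_0 + Δσ = 52.475 + 29.968 = 82.443 kPa.
Normally consolidated clay, so the full stress increment lies on the virgin compression line:
S_c = C_c·H/(1+e₀)·log₁₀(σ'_f/σ'_0) = 0.22×3.8/(1+1.04)×log₁₀(82.443/52.475)
    = 0.4098 × 0.1962 = 0.0804 m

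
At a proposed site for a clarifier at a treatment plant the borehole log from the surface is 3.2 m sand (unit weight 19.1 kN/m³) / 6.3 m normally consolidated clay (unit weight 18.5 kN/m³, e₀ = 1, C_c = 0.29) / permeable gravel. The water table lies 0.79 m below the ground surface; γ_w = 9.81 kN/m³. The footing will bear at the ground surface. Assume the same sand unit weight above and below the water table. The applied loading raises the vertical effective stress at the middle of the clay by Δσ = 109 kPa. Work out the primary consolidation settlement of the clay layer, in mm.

Mid-depth of clay below the ground surface: z = 3.2 + 6.3/2 = 6.35 m.
Total vertical stress at mid-clay: σ_v = 19.1×3.2 + 18.5×3.15 = 119.4 kPa.
Pore pressure: u = 9.81×(6.35 − 0.79) = 54.544 kPa.
Initial effective stress: σ'_0 = σ_v − u = 119.4 − 54.544 = 64.856 kPa.
Final effective stress: σ'_f = σ'_0 + Δσ = 64.856 + 109 = 173.86 kPa.
Normally consolidated clay, so the full stress increment lies on the virgin compression line:
S_c = C_c·H/(1+e₀)·log₁₀(σ'_f/σ'_0) = 0.29×6.3/(1+1)×log₁₀(173.86/64.856)
    = 0.9135 × 0.42825 = 0.3912 m

S_c ≈ 391 mm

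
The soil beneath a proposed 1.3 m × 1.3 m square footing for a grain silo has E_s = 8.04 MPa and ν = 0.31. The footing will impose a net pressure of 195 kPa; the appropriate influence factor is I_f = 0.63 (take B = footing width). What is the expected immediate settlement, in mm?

S_e ≈ 18 mm

Immediate (elastic) settlement: S_e = q·B·(1−ν²)/E_s · I_f.
E_s = 8.04 MPa = 8040 kPa.
S_e = 195 × 1.3 × (1 − 0.31²) / 8040 × 0.63
    = 195 × 1.3 × 0.9039 / 8040 × 0.63
    = 0.01795 m = 17.95 mm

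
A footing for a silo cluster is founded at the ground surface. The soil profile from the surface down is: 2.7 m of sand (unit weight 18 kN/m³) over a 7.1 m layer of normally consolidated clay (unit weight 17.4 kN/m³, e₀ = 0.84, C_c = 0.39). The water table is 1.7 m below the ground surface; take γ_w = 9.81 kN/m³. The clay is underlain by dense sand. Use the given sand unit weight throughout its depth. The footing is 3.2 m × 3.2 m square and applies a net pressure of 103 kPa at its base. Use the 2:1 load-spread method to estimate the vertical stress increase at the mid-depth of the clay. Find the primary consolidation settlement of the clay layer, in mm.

Mid-depth of clay below the ground surface: z = 2.7 + 7.1/2 = 6.25 m.
Total vertical stress at mid-clay: σ_v = 18×2.7 + 17.4×3.55 = 110.37 kPa.
Pore pressure: u = 9.81×(6.25 − 1.7) = 44.636 kPa.
Initial effective stress: σ'_0 = σ_v − u = 110.37 − 44.636 = 65.734 kPa.
Stress increase at mid-clay by the 2:1 spreading method:
Δσ = qBL/((B+z)(L+z)) = 103×3.2×3.2/((3.2+6.25)(3.2+6.25)) = 11.811 kPa
Final effective stress: σ'_f = σ'_0 + Δσ = 65.734 + 11.811 = 77.545 kPa.
Normally consolidated clay, so the full stress increment lies on the virgin compression line:
S_c = C_c·H/(1+e₀)·log₁₀(σ'_f/σ'_0) = 0.39×7.1/(1+0.84)×log₁₀(77.545/65.734)
    = 1.5049 × 0.071764 = 0.108 m

S_c ≈ 108 mm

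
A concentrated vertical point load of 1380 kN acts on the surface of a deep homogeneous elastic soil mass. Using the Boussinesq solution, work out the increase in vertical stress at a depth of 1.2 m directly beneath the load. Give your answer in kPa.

Δσ_z ≈ 458 kPa

Boussinesq vertical stress below a point load on an elastic half-space:
Δσ_z = 3P/(2πz²) · [1 + (r/z)²]^(−5/2)
r/z = 0/1.2 = 0; [1+(r/z)²]^(−5/2) = 1.
Δσ_z = 3×1380/(2π×1.2²) × 1 = 457.57 × 1 = 457.6 kPa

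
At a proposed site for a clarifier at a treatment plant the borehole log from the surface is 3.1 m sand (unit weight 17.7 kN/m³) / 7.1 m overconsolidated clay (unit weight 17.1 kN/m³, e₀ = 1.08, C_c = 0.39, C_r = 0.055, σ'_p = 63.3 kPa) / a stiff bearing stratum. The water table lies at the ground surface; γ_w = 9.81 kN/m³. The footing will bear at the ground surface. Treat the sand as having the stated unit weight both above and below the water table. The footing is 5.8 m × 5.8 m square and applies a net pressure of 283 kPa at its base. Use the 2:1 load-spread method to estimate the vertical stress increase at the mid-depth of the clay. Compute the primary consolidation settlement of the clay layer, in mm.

Mid-depth of clay below the ground surface: z = 3.1 + 7.1/2 = 6.65 m.
Total vertical stress at mid-clay: σ_v = 17.7×3.1 + 17.1×3.55 = 115.58 kPa.
Pore pressure: u = 9.81×(6.65 − 0) = 65.237 kPa.
Initial effective stress: σ'_0 = σ_v − u = 115.58 − 65.237 = 50.343 kPa.
Stress increase at mid-clay by the 2:1 spreading method:
Δσ = qBL/((B+z)(L+z)) = 283×5.8×5.8/((5.8+6.65)(5.8+6.65)) = 61.419 kPa
Final effective stress: σ'_f = 50.343 + 61.419 = 111.76 kPa.
σ'_f = 111.76 > σ'_p = 63.3 kPa, so the stress path crosses the preconsolidation pressure — recompression up to σ'_p, then virgin compression beyond:
S_c = H/(1+e₀)·[C_r·log₁₀(σ'_p/σ'_0) + C_c·log₁₀(σ'_f/σ'_p)]
    = 7.1/2.08 × [0.055×log₁₀(63.3/50.343) + 0.39×log₁₀(111.76/63.3)]
    = 3.4135 × [0.0054706 + 0.096284] = 0.3473 m

S_c ≈ 347 mm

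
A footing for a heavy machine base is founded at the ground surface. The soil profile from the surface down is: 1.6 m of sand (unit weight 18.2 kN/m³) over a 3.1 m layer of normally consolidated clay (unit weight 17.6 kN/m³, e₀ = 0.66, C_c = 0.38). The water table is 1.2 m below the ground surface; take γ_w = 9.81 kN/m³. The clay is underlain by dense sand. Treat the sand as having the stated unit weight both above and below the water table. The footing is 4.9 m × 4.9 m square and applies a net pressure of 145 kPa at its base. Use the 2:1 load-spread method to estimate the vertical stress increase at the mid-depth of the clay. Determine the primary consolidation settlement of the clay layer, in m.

S_c ≈ 0.275 m

Mid-depth of clay below the ground surface: z = 1.6 + 3.1/2 = 3.15 m.
Total vertical stress at mid-clay: σ_v = 18.2×1.6 + 17.6×1.55 = 56.4 kPa.
Pore pressure: u = 9.81×(3.15 − 1.2) = 19.13 kPa.
Initial effective stress: σ'_0 = σ_v − u = 56.4 − 19.13 = 37.27 kPa.
Stress increase at mid-clay by the 2:1 spreading method:
Δσ = qBL/((B+z)(L+z)) = 145×4.9×4.9/((4.9+3.15)(4.9+3.15)) = 53.724 kPa
Final effective stress: σ'_f = σ'_0 + Δσ = 37.27 + 53.724 = 90.994 kPa.
Normally consolidated clay, so the full stress increment lies on the virgin compression line:
S_c = C_c·H/(1+e₀)·log₁₀(σ'_f/σ'_0) = 0.38×3.1/(1+0.66)×log₁₀(90.994/37.27)
    = 0.70964 × 0.38765 = 0.2751 m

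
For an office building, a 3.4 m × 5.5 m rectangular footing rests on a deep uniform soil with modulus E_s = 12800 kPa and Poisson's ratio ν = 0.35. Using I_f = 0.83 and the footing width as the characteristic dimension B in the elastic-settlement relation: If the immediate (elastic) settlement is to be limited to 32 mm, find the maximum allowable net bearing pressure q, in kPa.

q ≈ 165 kPa

S_e = q·B·(1−ν²)/E_s · I_f  ⇒  q = S_e·E_s / (B·(1−ν²)·I_f).
q = 0.032 × 12800 / (3.4 × 0.8775 × 0.83) = 165.4 kPa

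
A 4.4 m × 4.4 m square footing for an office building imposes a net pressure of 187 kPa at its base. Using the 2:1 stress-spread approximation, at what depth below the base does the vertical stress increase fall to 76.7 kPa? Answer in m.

z ≈ 2.47 m

2:1 spreading — at depth z the loaded area has grown by z in each plan dimension:
qB²/(B+z)² = Δσ_z ⇒ z = B(√(q/Δσ_z) − 1) = 4.4×(√(187/76.7) − 1) = 2.47 m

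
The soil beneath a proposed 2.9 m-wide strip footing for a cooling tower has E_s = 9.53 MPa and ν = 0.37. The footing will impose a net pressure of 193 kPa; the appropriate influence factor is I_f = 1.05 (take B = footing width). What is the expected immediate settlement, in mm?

Immediate (elastic) settlement: S_e = q·B·(1−ν²)/E_s · I_f.
E_s = 9.53 MPa = 9530 kPa.
S_e = 193 × 2.9 × (1 − 0.37²) / 9530 × 1.05
    = 193 × 2.9 × 0.8631 / 9530 × 1.05
    = 0.05322 m = 53.22 mm

S_e ≈ 53.2 mm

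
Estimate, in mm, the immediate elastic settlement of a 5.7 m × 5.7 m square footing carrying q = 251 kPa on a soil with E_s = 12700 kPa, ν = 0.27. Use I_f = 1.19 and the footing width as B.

S_e ≈ 124 mm

Immediate (elastic) settlement: S_e = q·B·(1−ν²)/E_s · I_f.
S_e = 251 × 5.7 × (1 − 0.27²) / 12700 × 1.19
    = 251 × 5.7 × 0.9271 / 12700 × 1.19
    = 0.1243 m = 124.3 mm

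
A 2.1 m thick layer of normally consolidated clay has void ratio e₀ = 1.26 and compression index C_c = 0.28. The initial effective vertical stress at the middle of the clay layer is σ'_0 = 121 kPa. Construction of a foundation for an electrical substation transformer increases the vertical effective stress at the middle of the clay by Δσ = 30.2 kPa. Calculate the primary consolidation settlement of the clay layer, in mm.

Final effective stress: σ'_f = σ'_0 + Δσ = 121 + 30.2 = 151.2 kPa.
Normally consolidated clay, so the full stress increment lies on the virgin compression line:
S_c = C_c·H/(1+e₀)·log₁₀(σ'_f/σ'_0) = 0.28×2.1/(1+1.26)×log₁₀(151.2/121)
    = 0.26018 × 0.096766 = 0.02518 m

S_c ≈ 25.2 mm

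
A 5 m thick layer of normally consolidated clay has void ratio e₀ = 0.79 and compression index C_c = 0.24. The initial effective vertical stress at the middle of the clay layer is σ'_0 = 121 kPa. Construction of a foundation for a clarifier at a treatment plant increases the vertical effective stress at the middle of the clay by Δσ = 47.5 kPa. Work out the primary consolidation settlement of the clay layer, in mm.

S_c ≈ 96.4 mm

Final effective stress: σ'_f = σ'_0 + Δσ = 121 + 47.5 = 168.5 kPa.
Normally consolidated clay, so the full stress increment lies on the virgin compression line:
S_c = C_c·H/(1+e₀)·log₁₀(σ'_f/σ'_0) = 0.24×5/(1+0.79)×log₁₀(168.5/121)
    = 0.67039 × 0.14381 = 0.09641 m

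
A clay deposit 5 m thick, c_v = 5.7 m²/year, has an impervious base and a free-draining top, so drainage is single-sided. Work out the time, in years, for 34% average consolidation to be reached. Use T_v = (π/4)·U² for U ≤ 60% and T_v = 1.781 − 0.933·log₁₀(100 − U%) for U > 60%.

Drainage path length: H_d = H = 5 m (single drainage).
U ≤ 60%: T_v = (π/4)·U² = (π/4)×0.34² = 0.090792.
t = T_v·H_d²/c_v = 0.090792×5²/5.7 = 0.3982 years.

t ≈ 0.398 years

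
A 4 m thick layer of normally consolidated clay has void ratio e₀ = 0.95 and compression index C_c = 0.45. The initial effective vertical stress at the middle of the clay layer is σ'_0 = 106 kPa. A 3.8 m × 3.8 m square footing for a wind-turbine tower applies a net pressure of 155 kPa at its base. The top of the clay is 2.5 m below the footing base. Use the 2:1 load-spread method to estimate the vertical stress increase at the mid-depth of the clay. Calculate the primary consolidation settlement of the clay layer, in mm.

Mid-depth of clay below the footing base: z = 2.5 + 4/2 = 4.5 m.
Stress increase at mid-clay by the 2:1 spreading method:
Δσ = qBL/((B+z)(L+z)) = 155×3.8×3.8/((3.8+4.5)(3.8+4.5)) = 32.489 kPa
Final effective stress: σ'_f = σ'_0 + Δσ = 106 + 32.489 = 138.49 kPa.
Normally consolidated clay, so the full stress increment lies on the virgin compression line:
S_c = C_c·H/(1+e₀)·log₁₀(σ'_f/σ'_0) = 0.45×4/(1+0.95)×log₁₀(138.49/106)
    = 0.92308 × 0.11611 = 0.1072 m

S_c ≈ 107 mm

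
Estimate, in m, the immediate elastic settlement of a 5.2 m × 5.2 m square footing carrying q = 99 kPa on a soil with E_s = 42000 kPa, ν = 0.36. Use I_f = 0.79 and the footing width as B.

Immediate (elastic) settlement: S_e = q·B·(1−ν²)/E_s · I_f.
S_e = 99 × 5.2 × (1 − 0.36²) / 42000 × 0.79
    = 99 × 5.2 × 0.8704 / 42000 × 0.79
    = 0.008428 m

S_e ≈ 0.00843 m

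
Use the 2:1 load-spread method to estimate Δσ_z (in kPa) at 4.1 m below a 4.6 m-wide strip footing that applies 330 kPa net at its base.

Δσ_z ≈ 174 kPa

By the 2:1 method the load spreads at 1 horizontal : 2 vertical, so at depth z the loaded area has grown by z in each plan dimension:
Δσ = qB/(B+z) = 330×4.6/(4.6+4.1) = 174.48 kPa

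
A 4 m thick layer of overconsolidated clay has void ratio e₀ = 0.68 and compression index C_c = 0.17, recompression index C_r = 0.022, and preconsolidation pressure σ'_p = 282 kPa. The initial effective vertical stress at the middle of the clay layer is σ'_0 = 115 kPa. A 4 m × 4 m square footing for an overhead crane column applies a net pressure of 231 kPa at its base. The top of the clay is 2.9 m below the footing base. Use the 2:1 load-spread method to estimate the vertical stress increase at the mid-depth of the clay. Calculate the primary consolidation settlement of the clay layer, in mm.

S_c ≈ 7.75 mm

Mid-depth of clay below the footing base: z = 2.9 + 4/2 = 4.9 m.
Stress increase at mid-clay by the 2:1 spreading method:
Δσ = qBL/((B+z)(L+z)) = 231×4×4/((4+4.9)(4+4.9)) = 46.661 kPa
Final effective stress: σ'_f = 115 + 46.661 = 161.66 kPa.
σ'_f = 161.66 ≤ σ'_p = 282 kPa, so the clay remains overconsolidated and only the recompression index applies:
S_c = C_r·H/(1+e₀)·log₁₀(σ'_f/σ'_0) = 0.022×4/1.68×log₁₀(161.66/115)
    = 0.052382 × 0.1479 = 0.007747 m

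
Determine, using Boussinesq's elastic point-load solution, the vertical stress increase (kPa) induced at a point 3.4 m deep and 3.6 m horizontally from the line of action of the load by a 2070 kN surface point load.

Δσ_z ≈ 13 kPa

Boussinesq vertical stress below a point load on an elastic half-space:
Δσ_z = 3P/(2πz²) · [1 + (r/z)²]^(−5/2)
r/z = 3.6/3.4 = 1.0588; [1+(r/z)²]^(−5/2) = 0.15261.
Δσ_z = 3×2070/(2π×3.4²) × 0.15261 = 85.498 × 0.15261 = 13.05 kPa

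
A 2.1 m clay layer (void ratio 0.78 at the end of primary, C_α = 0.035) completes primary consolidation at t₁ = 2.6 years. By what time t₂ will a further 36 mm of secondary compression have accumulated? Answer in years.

S_s = C_α·H/(1+e_p)·log₁₀(t₂/t₁) ⇒ log₁₀(t₂/t₁) = S_s·(1+e_p)/(C_α·H).
log₁₀(t₂/t₁) = 0.036 × (1+0.78) / (0.035×2.1) = 0.8718
t₂ = t₁ × 10^0.8718 = 2.6 × 7.445 = 19.36 years

t₂ ≈ 19.4 years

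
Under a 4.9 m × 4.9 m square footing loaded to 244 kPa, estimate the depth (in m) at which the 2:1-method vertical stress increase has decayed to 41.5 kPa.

2:1 spreading — at depth z the loaded area has grown by z in each plan dimension:
qB²/(B+z)² = Δσ_z ⇒ z = B(√(q/Δσ_z) − 1) = 4.9×(√(244/41.5) − 1) = 6.981 m

z ≈ 6.98 m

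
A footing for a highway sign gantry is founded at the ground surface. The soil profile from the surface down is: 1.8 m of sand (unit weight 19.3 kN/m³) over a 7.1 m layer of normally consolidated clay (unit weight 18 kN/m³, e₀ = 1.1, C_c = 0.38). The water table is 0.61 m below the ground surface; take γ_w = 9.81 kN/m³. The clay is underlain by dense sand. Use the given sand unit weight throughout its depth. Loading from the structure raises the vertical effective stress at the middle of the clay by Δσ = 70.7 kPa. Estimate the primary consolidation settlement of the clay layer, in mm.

S_c ≈ 478 mm

Mid-depth of clay below the ground surface: z = 1.8 + 7.1/2 = 5.35 m.
Total vertical stress at mid-clay: σ_v = 19.3×1.8 + 18×3.55 = 98.64 kPa.
Pore pressure: u = 9.81×(5.35 − 0.61) = 46.499 kPa.
Initial effective stress: σ'_0 = σ_v − u = 98.64 − 46.499 = 52.141 kPa.
Final effective stress: σ'_f = σ'_0 + Δσ = 52.141 + 70.7 = 122.84 kPa.
Normally consolidated clay, so the full stress increment lies on the virgin compression line:
S_c = C_c·H/(1+e₀)·log₁₀(σ'_f/σ'_0) = 0.38×7.1/(1+1.1)×log₁₀(122.84/52.141)
    = 1.2848 × 0.37216 = 0.4782 m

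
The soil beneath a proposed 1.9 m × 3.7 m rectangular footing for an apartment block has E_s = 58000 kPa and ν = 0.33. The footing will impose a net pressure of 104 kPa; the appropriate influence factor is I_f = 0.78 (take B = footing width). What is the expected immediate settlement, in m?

Immediate (elastic) settlement: S_e = q·B·(1−ν²)/E_s · I_f.
S_e = 104 × 1.9 × (1 − 0.33²) / 58000 × 0.78
    = 104 × 1.9 × 0.8911 / 58000 × 0.78
    = 0.002368 m

S_e ≈ 0.00237 m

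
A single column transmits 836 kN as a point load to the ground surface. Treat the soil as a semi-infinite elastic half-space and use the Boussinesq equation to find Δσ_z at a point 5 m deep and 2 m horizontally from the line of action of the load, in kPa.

Δσ_z ≈ 11 kPa

Boussinesq vertical stress below a point load on an elastic half-space:
Δσ_z = 3P/(2πz²) · [1 + (r/z)²]^(−5/2)
r/z = 2/5 = 0.4; [1+(r/z)²]^(−5/2) = 0.69001.
Δσ_z = 3×836/(2π×5²) × 0.69001 = 15.966 × 0.69001 = 11.02 kPa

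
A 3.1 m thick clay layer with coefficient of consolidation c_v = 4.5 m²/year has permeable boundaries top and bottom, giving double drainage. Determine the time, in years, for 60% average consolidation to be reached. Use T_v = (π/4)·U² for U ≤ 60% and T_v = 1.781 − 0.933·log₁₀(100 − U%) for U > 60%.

t ≈ 0.151 years

Drainage path length: H_d = H/2 = 1.55 m (double drainage).
U ≤ 60%: T_v = (π/4)·U² = (π/4)×0.6² = 0.28274.
t = T_v·H_d²/c_v = 0.28274×1.55²/4.5 = 0.151 years.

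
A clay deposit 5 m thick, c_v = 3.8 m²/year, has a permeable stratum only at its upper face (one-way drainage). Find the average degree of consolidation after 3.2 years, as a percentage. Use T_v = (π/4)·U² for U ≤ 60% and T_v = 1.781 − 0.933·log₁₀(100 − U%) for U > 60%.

Drainage path length: H_d = H = 5 m (single drainage).
T_v = c_v·t/H_d² = 3.8×3.2/5² = 0.4864.
T_v = 0.4864 corresponds to the U > 60% branch:
U = 1 − 10^((1.781 − T_v)/0.933)/100 = 0.7559

U ≈ 75.6 %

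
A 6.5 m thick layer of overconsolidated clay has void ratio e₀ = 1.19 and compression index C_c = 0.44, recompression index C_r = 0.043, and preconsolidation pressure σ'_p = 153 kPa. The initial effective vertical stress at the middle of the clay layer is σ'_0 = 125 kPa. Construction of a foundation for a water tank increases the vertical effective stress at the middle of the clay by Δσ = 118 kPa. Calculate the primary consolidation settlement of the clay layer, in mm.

Final effective stress: σ'_f = 125 + 118 = 243 kPa.
σ'_f = 243 > σ'_p = 153 kPa, so the stress path crosses the preconsolidation pressure — recompression up to σ'_p, then virgin compression beyond:
S_c = H/(1+e₀)·[C_r·log₁₀(σ'_p/σ'_0) + C_c·log₁₀(σ'_f/σ'_p)]
    = 6.5/2.19 × [0.043×log₁₀(153/125) + 0.44×log₁₀(243/153)]
    = 2.968 × [0.0037746 + 0.088403] = 0.2736 m

S_c ≈ 274 mm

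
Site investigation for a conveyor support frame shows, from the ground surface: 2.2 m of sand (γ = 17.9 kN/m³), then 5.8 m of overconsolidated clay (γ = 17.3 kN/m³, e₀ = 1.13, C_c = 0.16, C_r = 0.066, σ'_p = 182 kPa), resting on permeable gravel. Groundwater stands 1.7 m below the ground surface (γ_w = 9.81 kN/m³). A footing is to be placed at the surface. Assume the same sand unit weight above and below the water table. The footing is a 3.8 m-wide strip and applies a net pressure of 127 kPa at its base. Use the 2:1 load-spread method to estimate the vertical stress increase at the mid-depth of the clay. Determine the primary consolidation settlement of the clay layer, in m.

S_c ≈ 0.0527 m

Mid-depth of clay below the ground surface: z = 2.2 + 5.8/2 = 5.1 m.
Total vertical stress at mid-clay: σ_v = 17.9×2.2 + 17.3×2.9 = 89.55 kPa.
Pore pressure: u = 9.81×(5.1 − 1.7) = 33.354 kPa.
Initial effective stress: σ'_0 = σ_v − u = 89.55 − 33.354 = 56.196 kPa.
Stress increase at mid-clay by the 2:1 spreading method:
Δσ = qB/(B+z) = 127×3.8/(3.8+5.1) = 54.225 kPa
Final effective stress: σ'_f = 56.196 + 54.225 = 110.42 kPa.
σ'_f = 110.42 ≤ σ'_p = 182 kPa, so the clay remains overconsolidated and only the recompression index applies:
S_c = C_r·H/(1+e₀)·log₁₀(σ'_f/σ'_0) = 0.066×5.8/2.13×log₁₀(110.42/56.196)
    = 0.17972 × 0.29334 = 0.05272 m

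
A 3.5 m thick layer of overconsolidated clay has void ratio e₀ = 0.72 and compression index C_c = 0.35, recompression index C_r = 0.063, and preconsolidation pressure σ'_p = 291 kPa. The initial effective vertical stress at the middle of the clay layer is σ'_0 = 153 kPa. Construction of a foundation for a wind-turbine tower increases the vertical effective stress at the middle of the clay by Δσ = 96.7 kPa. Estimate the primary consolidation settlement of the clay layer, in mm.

Final effective stress: σ'_f = 153 + 96.7 = 249.7 kPa.
σ'_f = 249.7 ≤ σ'_p = 291 kPa, so the clay remains overconsolidated and only the recompression index applies:
S_c = C_r·H/(1+e₀)·log₁₀(σ'_f/σ'_0) = 0.063×3.5/1.72×log₁₀(249.7/153)
    = 0.1282 × 0.21273 = 0.02727 m

S_c ≈ 27.3 mm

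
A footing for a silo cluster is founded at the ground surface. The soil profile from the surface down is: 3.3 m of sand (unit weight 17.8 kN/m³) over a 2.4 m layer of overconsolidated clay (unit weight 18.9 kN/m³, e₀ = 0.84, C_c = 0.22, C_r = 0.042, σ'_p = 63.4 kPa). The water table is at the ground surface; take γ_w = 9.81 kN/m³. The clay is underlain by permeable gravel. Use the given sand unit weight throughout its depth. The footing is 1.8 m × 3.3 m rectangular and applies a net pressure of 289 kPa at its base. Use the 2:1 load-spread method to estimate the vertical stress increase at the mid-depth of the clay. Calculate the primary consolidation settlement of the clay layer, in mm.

S_c ≈ 28.8 mm

Mid-depth of clay below the ground surface: z = 3.3 + 2.4/2 = 4.5 m.
Total vertical stress at mid-clay: σ_v = 17.8×3.3 + 18.9×1.2 = 81.42 kPa.
Pore pressure: u = 9.81×(4.5 − 0) = 44.145 kPa.
Initial effective stress: σ'_0 = σ_v − u = 81.42 − 44.145 = 37.275 kPa.
Stress increase at mid-clay by the 2:1 spreading method:
Δσ = qBL/((B+z)(L+z)) = 289×1.8×3.3/((1.8+4.5)(3.3+4.5)) = 34.934 kPa
Final effective stress: σ'_f = 37.275 + 34.934 = 72.209 kPa.
σ'_f = 72.209 > σ'_p = 63.4 kPa, so the stress path crosses the preconsolidation pressure — recompression up to σ'_p, then virgin compression beyond:
S_c = H/(1+e₀)·[C_r·log₁₀(σ'_p/σ'_0) + C_c·log₁₀(σ'_f/σ'_p)]
    = 2.4/1.84 × [0.042×log₁₀(63.4/37.275) + 0.22×log₁₀(72.209/63.4)]
    = 1.3043 × [0.0096882 + 0.01243] = 0.02885 m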